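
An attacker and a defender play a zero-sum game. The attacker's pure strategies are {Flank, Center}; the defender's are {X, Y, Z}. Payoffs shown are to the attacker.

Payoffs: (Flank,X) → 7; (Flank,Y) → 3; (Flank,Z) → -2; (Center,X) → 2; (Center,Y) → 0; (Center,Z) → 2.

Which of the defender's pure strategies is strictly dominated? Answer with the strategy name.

X

Y holds the attacker's payoff strictly below X in every row: 3 < 7, 0 < 2.
So X is strictly dominated for the defender.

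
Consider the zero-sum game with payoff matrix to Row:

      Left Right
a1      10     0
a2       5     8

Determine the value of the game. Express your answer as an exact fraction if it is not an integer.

Row minima: a1 → 0, a2 → 5; maximin = 5.
Column maxima: Left → 10, Right → 8; minimax = 8.
5 ≠ 8, so there is no saddle point; optimal play is mixed.
Let Row play a1 with probability p. Expected payoff against Left: 10p + 5(1−p) = 5p + 5; against Right: 0p + 8(1−p) = −8p + 8.
Setting these equal: 5p + 5 = −8p + 8 ⇒ 13p = 3 ⇒ p = 3/13, and the value is (5)·(3/13) + 5 = 80/13.
For Column: with q = P(Left), equating a1's and a2's payoffs gives 10q = −3q + 8 ⇒ q = 8/13.

80/13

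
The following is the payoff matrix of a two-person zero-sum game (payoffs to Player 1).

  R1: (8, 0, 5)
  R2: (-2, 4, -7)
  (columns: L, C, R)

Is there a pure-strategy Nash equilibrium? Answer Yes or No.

Row minima: R1 → 0, R2 → -7; maximin = 0.
Column maxima: L → 8, C → 4, R → 5; minimax = 4.
0 ≠ 4, so no pure-strategy equilibrium exists.

No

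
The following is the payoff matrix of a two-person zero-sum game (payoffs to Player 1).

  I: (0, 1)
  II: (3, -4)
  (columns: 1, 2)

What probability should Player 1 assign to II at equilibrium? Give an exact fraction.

1/8

Row minima: I → 0, II → -4; maximin = 0.
Column maxima: 1 → 3, 2 → 1; minimax = 1.
0 ≠ 1, so there is no saddle point; optimal play is mixed.
Let Player 1 play I with probability p. Expected payoff against 1: 0p + 3(1−p) = −3p + 3; against 2: 1p + (-4)(1−p) = 5p − 4.
Setting these equal: −3p + 3 = 5p − 4 ⇒ −8p = -7 ⇒ p = 7/8, and the value is (-3)·(7/8) + 3 = 3/8.
For Player 2: with q = P(1), equating I's and II's payoffs gives −q + 1 = 7q − 4 ⇒ q = 5/8.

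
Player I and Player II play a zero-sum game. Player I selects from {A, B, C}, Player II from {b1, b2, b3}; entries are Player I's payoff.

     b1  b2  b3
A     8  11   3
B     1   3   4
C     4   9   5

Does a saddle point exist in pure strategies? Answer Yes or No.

No

Row minima: A → 3, B → 1, C → 4; maximin = 4.
Column maxima: b1 → 8, b2 → 11, b3 → 5; minimax = 5.
4 ≠ 5, so no pure-strategy equilibrium exists.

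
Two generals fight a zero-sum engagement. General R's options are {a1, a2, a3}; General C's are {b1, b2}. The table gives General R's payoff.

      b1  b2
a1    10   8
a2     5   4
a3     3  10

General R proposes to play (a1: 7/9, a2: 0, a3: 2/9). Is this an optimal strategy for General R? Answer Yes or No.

Against b1 this mix gives (7/9)·10 + (2/9)·3 = 76/9.
Against b2 this mix gives (7/9)·8 + (2/9)·10 = 76/9.
All of General C's active replies (b1, b2) yield 76/9, and no column does worse for General R. The mix makes General C indifferent and guarantees 76/9, so it is optimal.

Yes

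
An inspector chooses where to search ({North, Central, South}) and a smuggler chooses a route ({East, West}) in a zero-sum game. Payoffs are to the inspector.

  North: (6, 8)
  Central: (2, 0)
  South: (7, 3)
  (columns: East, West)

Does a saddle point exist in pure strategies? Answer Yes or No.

No

Row minima: North → 6, Central → 0, South → 3; maximin = 6.
Column maxima: East → 7, West → 8; minimax = 7.
6 ≠ 7, so no pure-strategy equilibrium exists.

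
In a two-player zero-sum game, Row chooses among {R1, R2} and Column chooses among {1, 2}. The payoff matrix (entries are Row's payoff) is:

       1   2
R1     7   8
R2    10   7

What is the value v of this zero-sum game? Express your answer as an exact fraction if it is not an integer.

31/4

Row minima: R1 → 7, R2 → 7; maximin = 7.
Column maxima: 1 → 10, 2 → 8; minimax = 8.
7 ≠ 8, so there is no saddle point; optimal play is mixed.
Let Row play R1 with probability p. Expected payoff against 1: 7p + 10(1−p) = −3p + 10; against 2: 8p + 7(1−p) = p + 7.
Setting these equal: −3p + 10 = p + 7 ⇒ −4p = -3 ⇒ p = 3/4, and the value is (-3)·(3/4) + 10 = 31/4.
For Column: with q = P(1), equating R1's and R2's payoffs gives −q + 8 = 3q + 7 ⇒ q = 1/4.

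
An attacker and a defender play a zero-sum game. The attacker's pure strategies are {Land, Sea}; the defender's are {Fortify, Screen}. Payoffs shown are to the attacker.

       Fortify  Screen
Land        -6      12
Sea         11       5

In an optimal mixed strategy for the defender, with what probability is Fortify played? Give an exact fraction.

7/24

Row minima: Land → -6, Sea → 5; maximin = 5.
Column maxima: Fortify → 11, Screen → 12; minimax = 11.
5 ≠ 11, so there is no saddle point; optimal play is mixed.
Let the attacker play Land with probability p. Expected payoff against Fortify: (-6)p + 11(1−p) = −17p + 11; against Screen: 12p + 5(1−p) = 7p + 5.
Setting these equal: −17p + 11 = 7p + 5 ⇒ −24p = -6 ⇒ p = 1/4, and the value is (-17)·(1/4) + 11 = 27/4.
For the defender: with q = P(Fortify), equating Land's and Sea's payoffs gives −18q + 12 = 6q + 5 ⇒ q = 7/24.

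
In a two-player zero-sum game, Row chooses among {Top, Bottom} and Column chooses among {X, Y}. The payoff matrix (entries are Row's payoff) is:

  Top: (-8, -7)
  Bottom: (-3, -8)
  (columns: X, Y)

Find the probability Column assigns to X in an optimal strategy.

Row minima: Top → -8, Bottom → -8; maximin = -8.
Column maxima: X → -3, Y → -7; minimax = -7.
-8 ≠ -7, so there is no saddle point; optimal play is mixed.
Let Row play Top with probability p. Expected payoff against X: (-8)p + (-3)(1−p) = −5p − 3; against Y: (-7)p + (-8)(1−p) = p − 8.
Setting these equal: −5p − 3 = p − 8 ⇒ −6p = -5 ⇒ p = 5/6, and the value is (-5)·(5/6) − 3 = -43/6.
For Column: with q = P(X), equating Top's and Bottom's payoffs gives −q − 7 = 5q − 8 ⇒ q = 1/6.

1/6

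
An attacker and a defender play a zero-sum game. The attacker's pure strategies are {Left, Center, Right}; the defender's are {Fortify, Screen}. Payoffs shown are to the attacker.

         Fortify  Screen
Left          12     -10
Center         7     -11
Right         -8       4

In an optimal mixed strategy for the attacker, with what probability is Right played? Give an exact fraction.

Row minima: Left → -10, Center → -11, Right → -8; maximin = -8.
Column maxima: Fortify → 12, Screen → 4; minimax = 4.
-8 ≠ 4, so there is no saddle point; optimal play is mixed.
Center is strictly dominated by Left, so the attacker never plays it.
On the remaining 2×2 (Left, Right vs Fortify, Screen):
Let the attacker play Left with probability p. Expected payoff against Fortify: 12p + (-8)(1−p) = 20p − 8; against Screen: (-10)p + 4(1−p) = −14p + 4.
Setting these equal: 20p − 8 = −14p + 4 ⇒ 34p = 12 ⇒ p = 6/17, and the value is (20)·(6/17) − 8 = -16/17.
For the defender: with q = P(Fortify), equating Left's and Right's payoffs gives 22q − 10 = −12q + 4 ⇒ q = 7/17.

11/17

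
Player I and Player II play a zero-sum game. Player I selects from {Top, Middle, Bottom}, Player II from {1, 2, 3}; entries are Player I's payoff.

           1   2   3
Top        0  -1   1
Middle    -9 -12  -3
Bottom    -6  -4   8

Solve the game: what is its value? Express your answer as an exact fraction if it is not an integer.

-1

Row minima: Top → -1, Middle → -12, Bottom → -6; maximin = -1.
Column maxima: 1 → 0, 2 → -1, 3 → 8; minimax = -1.
Since maximin = minimax = -1, there is a saddle point and the value is -1.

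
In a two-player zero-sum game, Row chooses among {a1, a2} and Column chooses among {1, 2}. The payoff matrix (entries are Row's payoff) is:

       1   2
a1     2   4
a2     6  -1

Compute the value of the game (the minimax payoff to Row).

Row minima: a1 → 2, a2 → -1; maximin = 2.
Column maxima: 1 → 6, 2 → 4; minimax = 4.
2 ≠ 4, so there is no saddle point; optimal play is mixed.
Let Row play a1 with probability p. Expected payoff against 1: 2p + 6(1−p) = −4p + 6; against 2: 4p + (-1)(1−p) = 5p − 1.
Setting these equal: −4p + 6 = 5p − 1 ⇒ −9p = -7 ⇒ p = 7/9, and the value is (-4)·(7/9) + 6 = 26/9.
For Column: with q = P(1), equating a1's and a2's payoffs gives −2q + 4 = 7q − 1 ⇒ q = 5/9.

26/9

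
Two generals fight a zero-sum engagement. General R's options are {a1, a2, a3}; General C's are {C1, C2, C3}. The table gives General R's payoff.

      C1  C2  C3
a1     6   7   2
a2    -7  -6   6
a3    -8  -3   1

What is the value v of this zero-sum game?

50/17

Row minima: a1 → 2, a2 → -7, a3 → -8; maximin = 2.
Column maxima: C1 → 6, C2 → 7, C3 → 6; minimax = 6.
2 ≠ 6, so there is no saddle point; optimal play is mixed.
a3 is strictly dominated by a1, so General R never plays it.
C2 is strictly dominated by C1 (it gives General R strictly more in every row), so General C never plays it.
On the remaining 2×2 (a1, a2 vs C1, C3):
Let General R play a1 with probability p. Expected payoff against C1: 6p + (-7)(1−p) = 13p − 7; against C3: 2p + 6(1−p) = −4p + 6.
Setting these equal: 13p − 7 = −4p + 6 ⇒ 17p = 13 ⇒ p = 13/17, and the value is (13)·(13/17) − 7 = 50/17.
For General C: with q = P(C1), equating a1's and a2's payoffs gives 4q + 2 = −13q + 6 ⇒ q = 4/17.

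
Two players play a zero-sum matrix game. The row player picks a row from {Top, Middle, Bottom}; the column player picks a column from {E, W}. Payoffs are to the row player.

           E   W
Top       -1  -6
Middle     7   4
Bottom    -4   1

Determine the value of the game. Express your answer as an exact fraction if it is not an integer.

4

Row minima: Top → -6, Middle → 4, Bottom → -4; maximin = 4.
Column maxima: E → 7, W → 4; minimax = 4.
Since maximin = minimax = 4, there is a saddle point and the value is 4.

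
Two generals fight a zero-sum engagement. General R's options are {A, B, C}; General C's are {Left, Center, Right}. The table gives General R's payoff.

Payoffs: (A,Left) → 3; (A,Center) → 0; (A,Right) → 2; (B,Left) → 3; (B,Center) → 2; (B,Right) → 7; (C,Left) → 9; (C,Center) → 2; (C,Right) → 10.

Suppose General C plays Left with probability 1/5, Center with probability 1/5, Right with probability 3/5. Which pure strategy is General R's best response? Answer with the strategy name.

Expected payoff of A: (1/5)·3 + (1/5)·0 + (3/5)·2 = 9/5.
Expected payoff of B: (1/5)·3 + (1/5)·2 + (3/5)·7 = 26/5.
Expected payoff of C: (1/5)·9 + (1/5)·2 + (3/5)·10 = 41/5.
The largest is 41/5, so General R's best response is C.

C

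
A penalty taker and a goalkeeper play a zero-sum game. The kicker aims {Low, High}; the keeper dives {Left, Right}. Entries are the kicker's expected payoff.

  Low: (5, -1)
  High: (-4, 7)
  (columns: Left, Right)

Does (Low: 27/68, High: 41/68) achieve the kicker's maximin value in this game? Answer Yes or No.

No

Against Left this mix gives (27/68)·5 + (41/68)·(-4) = -29/68.
Against Right this mix gives (27/68)·(-1) + (41/68)·7 = 65/17.
The keeper will play Left, holding the kicker to -29/68. Shifting weight toward the row that does better against Left would raise this floor (the equalizing mix achieves 31/17 against both Left and Right), so the proposed strategy is not optimal.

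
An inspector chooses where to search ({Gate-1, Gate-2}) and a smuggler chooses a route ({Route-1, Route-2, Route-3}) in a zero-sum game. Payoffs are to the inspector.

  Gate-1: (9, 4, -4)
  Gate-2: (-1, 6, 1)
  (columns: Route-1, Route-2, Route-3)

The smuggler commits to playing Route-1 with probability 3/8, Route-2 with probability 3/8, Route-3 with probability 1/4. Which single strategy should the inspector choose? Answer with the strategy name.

Expected payoff of Gate-1: (3/8)·9 + (3/8)·4 + (1/4)·(-4) = 31/8.
Expected payoff of Gate-2: (3/8)·(-1) + (3/8)·6 + (1/4)·1 = 17/8.
The largest is 31/8, so the inspector's best response is Gate-1.

Gate-1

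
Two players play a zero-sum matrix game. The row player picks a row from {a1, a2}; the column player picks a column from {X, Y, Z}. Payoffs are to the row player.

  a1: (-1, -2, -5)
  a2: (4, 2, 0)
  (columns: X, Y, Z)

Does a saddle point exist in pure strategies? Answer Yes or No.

Yes

Row minima: a1 → -5, a2 → 0; maximin = 0.
Column maxima: X → 4, Y → 2, Z → 0; minimax = 0.
maximin = minimax = 0, so a saddle point exists.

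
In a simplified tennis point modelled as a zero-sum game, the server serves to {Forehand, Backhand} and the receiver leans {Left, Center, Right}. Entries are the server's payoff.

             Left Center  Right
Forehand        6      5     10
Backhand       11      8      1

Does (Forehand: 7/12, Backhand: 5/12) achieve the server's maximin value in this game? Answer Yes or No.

Yes

Against Left this mix gives (7/12)·6 + (5/12)·11 = 97/12.
Against Center this mix gives (7/12)·5 + (5/12)·8 = 25/4.
Against Right this mix gives (7/12)·10 + (5/12)·1 = 25/4.
All of the receiver's active replies (Center, Right) yield 25/4, and no column does worse for the server. The mix makes the receiver indifferent and guarantees 25/4, so it is optimal.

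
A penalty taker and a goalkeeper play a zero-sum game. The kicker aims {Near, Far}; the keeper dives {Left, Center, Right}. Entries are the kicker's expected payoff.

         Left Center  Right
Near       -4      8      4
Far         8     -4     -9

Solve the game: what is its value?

Row minima: Near → -4, Far → -9; maximin = -4.
Column maxima: Left → 8, Center → 8, Right → 4; minimax = 4.
-4 ≠ 4, so there is no saddle point; optimal play is mixed.
Center is strictly dominated by Right (it gives the kicker strictly more in every row), so the keeper never plays it.
On the remaining 2×2 (Near, Far vs Left, Right):
Let the kicker play Near with probability p. Expected payoff against Left: (-4)p + 8(1−p) = −12p + 8; against Right: 4p + (-9)(1−p) = 13p − 9.
Setting these equal: −12p + 8 = 13p − 9 ⇒ −25p = -17 ⇒ p = 17/25, and the value is (-12)·(17/25) + 8 = -4/25.
For the keeper: with q = P(Left), equating Near's and Far's payoffs gives −8q + 4 = 17q − 9 ⇒ q = 13/25.

-4/25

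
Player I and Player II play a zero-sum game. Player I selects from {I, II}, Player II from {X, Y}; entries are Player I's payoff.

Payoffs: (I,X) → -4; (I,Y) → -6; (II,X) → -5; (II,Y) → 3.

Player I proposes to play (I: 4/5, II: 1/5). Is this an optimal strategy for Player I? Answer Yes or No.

Yes

Against X this mix gives (4/5)·(-4) + (1/5)·(-5) = -21/5.
Against Y this mix gives (4/5)·(-6) + (1/5)·3 = -21/5.
All of Player II's active replies (X, Y) yield -21/5, and no column does worse for Player I. The mix makes Player II indifferent and guarantees -21/5, so it is optimal.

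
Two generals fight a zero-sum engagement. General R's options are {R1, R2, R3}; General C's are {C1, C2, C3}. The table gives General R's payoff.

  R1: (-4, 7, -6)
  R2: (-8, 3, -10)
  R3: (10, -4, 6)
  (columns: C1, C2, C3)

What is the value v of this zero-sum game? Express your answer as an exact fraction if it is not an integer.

Row minima: R1 → -6, R2 → -10, R3 → -4; maximin = -4.
Column maxima: C1 → 10, C2 → 7, C3 → 6; minimax = 6.
-4 ≠ 6, so there is no saddle point; optimal play is mixed.
R2 is strictly dominated by R1, so General R never plays it.
C1 is strictly dominated by C3 (it gives General R strictly more in every row), so General C never plays it.
On the remaining 2×2 (R1, R3 vs C2, C3):
Let General R play R1 with probability p. Expected payoff against C2: 7p + (-4)(1−p) = 11p − 4; against C3: (-6)p + 6(1−p) = −12p + 6.
Setting these equal: 11p − 4 = −12p + 6 ⇒ 23p = 10 ⇒ p = 10/23, and the value is (11)·(10/23) − 4 = 18/23.
For General C: with q = P(C2), equating R1's and R3's payoffs gives 13q − 6 = −10q + 6 ⇒ q = 12/23.

18/23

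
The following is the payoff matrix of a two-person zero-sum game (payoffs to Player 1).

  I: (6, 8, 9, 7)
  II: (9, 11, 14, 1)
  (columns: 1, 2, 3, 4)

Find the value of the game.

Row minima: I → 6, II → 1; maximin = 6.
Column maxima: 1 → 9, 2 → 11, 3 → 14, 4 → 7; minimax = 7.
6 ≠ 7, so there is no saddle point; optimal play is mixed.
2 is strictly dominated by 1 (it gives Player 1 strictly more in every row), so Player 2 never plays it.
3 is strictly dominated by 1 (it gives Player 1 strictly more in every row), so Player 2 never plays it.
On the remaining 2×2 (I, II vs 1, 4):
Let Player 1 play I with probability p. Expected payoff against 1: 6p + 9(1−p) = −3p + 9; against 4: 7p + 1(1−p) = 6p + 1.
Setting these equal: −3p + 9 = 6p + 1 ⇒ −9p = -8 ⇒ p = 8/9, and the value is (-3)·(8/9) + 9 = 19/3.
For Player 2: with q = P(1), equating I's and II's payoffs gives −q + 7 = 8q + 1 ⇒ q = 2/3.

19/3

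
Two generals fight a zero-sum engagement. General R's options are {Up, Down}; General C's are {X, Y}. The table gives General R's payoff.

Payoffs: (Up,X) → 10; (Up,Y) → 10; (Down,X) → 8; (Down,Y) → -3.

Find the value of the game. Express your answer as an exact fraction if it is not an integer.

Row minima: Up → 10, Down → -3; maximin = 10.
Column maxima: X → 10, Y → 10; minimax = 10.
Since maximin = minimax = 10, there is a saddle point and the value is 10.

10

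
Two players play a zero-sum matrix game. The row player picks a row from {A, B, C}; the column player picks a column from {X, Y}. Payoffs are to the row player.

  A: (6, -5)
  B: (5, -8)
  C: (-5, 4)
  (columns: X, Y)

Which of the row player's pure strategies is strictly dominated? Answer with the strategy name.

B

A gives a strictly higher payoff than B against every column: 6 > 5, -5 > -8.
So B is strictly dominated and the row player never plays it.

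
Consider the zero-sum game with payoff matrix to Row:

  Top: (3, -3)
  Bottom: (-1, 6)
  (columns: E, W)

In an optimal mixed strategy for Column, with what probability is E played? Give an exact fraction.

Row minima: Top → -3, Bottom → -1; maximin = -1.
Column maxima: E → 3, W → 6; minimax = 3.
-1 ≠ 3, so there is no saddle point; optimal play is mixed.
Let Row play Top with probability p. Expected payoff against E: 3p + (-1)(1−p) = 4p − 1; against W: (-3)p + 6(1−p) = −9p + 6.
Setting these equal: 4p − 1 = −9p + 6 ⇒ 13p = 7 ⇒ p = 7/13, and the value is (4)·(7/13) − 1 = 15/13.
For Column: with q = P(E), equating Top's and Bottom's payoffs gives 6q − 3 = −7q + 6 ⇒ q = 9/13.

9/13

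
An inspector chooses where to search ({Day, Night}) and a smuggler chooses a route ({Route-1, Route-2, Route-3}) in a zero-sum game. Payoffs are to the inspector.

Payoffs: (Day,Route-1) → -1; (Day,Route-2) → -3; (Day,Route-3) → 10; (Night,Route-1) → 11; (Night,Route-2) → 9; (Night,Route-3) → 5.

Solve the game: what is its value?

Row minima: Day → -3, Night → 5; maximin = 5.
Column maxima: Route-1 → 11, Route-2 → 9, Route-3 → 10; minimax = 9.
5 ≠ 9, so there is no saddle point; optimal play is mixed.
Route-1 is strictly dominated by Route-2 (it gives the inspector strictly more in every row), so the smuggler never plays it.
On the remaining 2×2 (Day, Night vs Route-2, Route-3):
Let the inspector play Day with probability p. Expected payoff against Route-2: (-3)p + 9(1−p) = −12p + 9; against Route-3: 10p + 5(1−p) = 5p + 5.
Setting these equal: −12p + 9 = 5p + 5 ⇒ −17p = -4 ⇒ p = 4/17, and the value is (-12)·(4/17) + 9 = 105/17.
For the smuggler: with q = P(Route-2), equating Day's and Night's payoffs gives −13q + 10 = 4q + 5 ⇒ q = 5/17.

105/17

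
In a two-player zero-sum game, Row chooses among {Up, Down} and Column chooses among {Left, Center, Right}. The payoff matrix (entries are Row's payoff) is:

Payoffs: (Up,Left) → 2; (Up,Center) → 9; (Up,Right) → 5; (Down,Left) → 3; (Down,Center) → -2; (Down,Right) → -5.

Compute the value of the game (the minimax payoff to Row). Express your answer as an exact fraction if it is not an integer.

Row minima: Up → 2, Down → -5; maximin = 2.
Column maxima: Left → 3, Center → 9, Right → 5; minimax = 3.
2 ≠ 3, so there is no saddle point; optimal play is mixed.
Center is strictly dominated by Right (it gives Row strictly more in every row), so Column never plays it.
On the remaining 2×2 (Up, Down vs Left, Right):
Let Row play Up with probability p. Expected payoff against Left: 2p + 3(1−p) = −p + 3; against Right: 5p + (-5)(1−p) = 10p − 5.
Setting these equal: −p + 3 = 10p − 5 ⇒ −11p = -8 ⇒ p = 8/11, and the value is (-1)·(8/11) + 3 = 25/11.
For Column: with q = P(Left), equating Up's and Down's payoffs gives −3q + 5 = 8q − 5 ⇒ q = 10/11.

25/11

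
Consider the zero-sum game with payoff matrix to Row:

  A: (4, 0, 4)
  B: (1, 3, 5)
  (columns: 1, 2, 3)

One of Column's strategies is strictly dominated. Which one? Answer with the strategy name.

3

2 holds Row's payoff strictly below 3 in every row: 0 < 4, 3 < 5.
So 3 is strictly dominated for Column.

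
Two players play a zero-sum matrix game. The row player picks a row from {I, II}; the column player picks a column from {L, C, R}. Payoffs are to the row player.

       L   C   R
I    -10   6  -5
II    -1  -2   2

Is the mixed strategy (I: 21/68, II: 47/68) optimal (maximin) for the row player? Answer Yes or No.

Against L this mix gives (21/68)·(-10) + (47/68)·(-1) = -257/68.
Against C this mix gives (21/68)·6 + (47/68)·(-2) = 8/17.
Against R this mix gives (21/68)·(-5) + (47/68)·2 = -11/68.
The column player will play L, holding the row player to -257/68. Shifting weight toward the row that does better against L would raise this floor (the equalizing mix achieves -26/17 against both L and C), so the proposed strategy is not optimal.

No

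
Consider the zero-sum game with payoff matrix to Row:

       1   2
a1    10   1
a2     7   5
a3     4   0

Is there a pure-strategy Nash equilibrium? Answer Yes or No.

Row minima: a1 → 1, a2 → 5, a3 → 0; maximin = 5.
Column maxima: 1 → 10, 2 → 5; minimax = 5.
maximin = minimax = 5, so a saddle point exists.

Yes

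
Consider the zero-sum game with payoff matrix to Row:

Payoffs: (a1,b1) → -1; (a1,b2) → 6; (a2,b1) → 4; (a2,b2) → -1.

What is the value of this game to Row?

23/12

Row minima: a1 → -1, a2 → -1; maximin = -1.
Column maxima: b1 → 4, b2 → 6; minimax = 4.
-1 ≠ 4, so there is no saddle point; optimal play is mixed.
Let Row play a1 with probability p. Expected payoff against b1: (-1)p + 4(1−p) = −5p + 4; against b2: 6p + (-1)(1−p) = 7p − 1.
Setting these equal: −5p + 4 = 7p − 1 ⇒ −12p = -5 ⇒ p = 5/12, and the value is (-5)·(5/12) + 4 = 23/12.
For Column: with q = P(b1), equating a1's and a2's payoffs gives −7q + 6 = 5q − 1 ⇒ q = 7/12.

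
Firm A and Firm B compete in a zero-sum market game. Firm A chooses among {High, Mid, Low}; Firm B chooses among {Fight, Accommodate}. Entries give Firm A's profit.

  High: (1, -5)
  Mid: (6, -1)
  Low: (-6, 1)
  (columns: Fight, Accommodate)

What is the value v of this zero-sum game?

Row minima: High → -5, Mid → -1, Low → -6; maximin = -1.
Column maxima: Fight → 6, Accommodate → 1; minimax = 1.
-1 ≠ 1, so there is no saddle point; optimal play is mixed.
High is strictly dominated by Mid, so Firm A never plays it.
On the remaining 2×2 (Mid, Low vs Fight, Accommodate):
Let Firm A play Mid with probability p. Expected payoff against Fight: 6p + (-6)(1−p) = 12p − 6; against Accommodate: (-1)p + 1(1−p) = −2p + 1.
Setting these equal: 12p − 6 = −2p + 1 ⇒ 14p = 7 ⇒ p = 1/2, and the value is (12)·(1/2) − 6 = 0.
For Firm B: with q = P(Fight), equating Mid's and Low's payoffs gives 7q − 1 = −7q + 1 ⇒ q = 1/7.

0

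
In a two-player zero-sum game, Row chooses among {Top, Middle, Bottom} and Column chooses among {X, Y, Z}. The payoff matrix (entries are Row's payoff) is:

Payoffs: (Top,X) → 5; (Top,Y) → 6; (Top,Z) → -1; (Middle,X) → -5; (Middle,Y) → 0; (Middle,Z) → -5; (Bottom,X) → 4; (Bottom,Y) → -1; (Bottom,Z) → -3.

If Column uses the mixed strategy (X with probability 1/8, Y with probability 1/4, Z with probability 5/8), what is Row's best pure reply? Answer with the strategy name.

Expected payoff of Top: (1/8)·5 + (1/4)·6 + (5/8)·(-1) = 3/2.
Expected payoff of Middle: (1/8)·(-5) + (1/4)·0 + (5/8)·(-5) = -15/4.
Expected payoff of Bottom: (1/8)·4 + (1/4)·(-1) + (5/8)·(-3) = -13/8.
The largest is 3/2, so Row's best response is Top.

Top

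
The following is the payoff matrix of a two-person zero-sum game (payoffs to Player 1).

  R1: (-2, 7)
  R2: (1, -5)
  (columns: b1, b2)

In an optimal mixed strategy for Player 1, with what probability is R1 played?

Row minima: R1 → -2, R2 → -5; maximin = -2.
Column maxima: b1 → 1, b2 → 7; minimax = 1.
-2 ≠ 1, so there is no saddle point; optimal play is mixed.
Let Player 1 play R1 with probability p. Expected payoff against b1: (-2)p + 1(1−p) = −3p + 1; against b2: 7p + (-5)(1−p) = 12p − 5.
Setting these equal: −3p + 1 = 12p − 5 ⇒ −15p = -6 ⇒ p = 2/5, and the value is (-3)·(2/5) + 1 = -1/5.
For Player 2: with q = P(b1), equating R1's and R2's payoffs gives −9q + 7 = 6q − 5 ⇒ q = 4/5.

2/5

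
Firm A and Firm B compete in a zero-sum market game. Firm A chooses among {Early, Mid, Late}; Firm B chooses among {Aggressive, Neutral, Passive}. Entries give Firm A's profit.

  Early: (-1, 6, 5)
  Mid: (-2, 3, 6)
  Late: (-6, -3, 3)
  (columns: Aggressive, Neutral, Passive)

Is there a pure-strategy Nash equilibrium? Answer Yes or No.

Row minima: Early → -1, Mid → -2, Late → -6; maximin = -1.
Column maxima: Aggressive → -1, Neutral → 6, Passive → 6; minimax = -1.
maximin = minimax = -1, so a saddle point exists.

Yes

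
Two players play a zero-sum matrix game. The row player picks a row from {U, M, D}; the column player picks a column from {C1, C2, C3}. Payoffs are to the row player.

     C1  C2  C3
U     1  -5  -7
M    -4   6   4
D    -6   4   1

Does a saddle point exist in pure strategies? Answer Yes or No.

Row minima: U → -7, M → -4, D → -6; maximin = -4.
Column maxima: C1 → 1, C2 → 6, C3 → 4; minimax = 1.
-4 ≠ 1, so no pure-strategy equilibrium exists.

No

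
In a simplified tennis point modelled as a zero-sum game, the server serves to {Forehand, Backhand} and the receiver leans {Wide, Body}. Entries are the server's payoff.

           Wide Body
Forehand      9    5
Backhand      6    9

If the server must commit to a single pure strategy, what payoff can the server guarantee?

Row minima: Forehand → 5, Backhand → 6.
The best of these is 6.

6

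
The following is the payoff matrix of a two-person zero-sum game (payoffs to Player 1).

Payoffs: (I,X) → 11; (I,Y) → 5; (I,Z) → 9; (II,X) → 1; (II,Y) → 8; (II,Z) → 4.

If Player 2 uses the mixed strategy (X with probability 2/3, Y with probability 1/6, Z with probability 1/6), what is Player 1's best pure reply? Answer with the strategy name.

I

Expected payoff of I: (2/3)·11 + (1/6)·5 + (1/6)·9 = 29/3.
Expected payoff of II: (2/3)·1 + (1/6)·8 + (1/6)·4 = 8/3.
The largest is 29/3, so Player 1's best response is I.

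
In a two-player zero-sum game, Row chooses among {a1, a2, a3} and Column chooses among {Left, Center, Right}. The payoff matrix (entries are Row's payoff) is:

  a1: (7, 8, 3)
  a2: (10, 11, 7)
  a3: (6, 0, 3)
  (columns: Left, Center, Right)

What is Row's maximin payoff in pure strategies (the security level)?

Row minima: a1 → 3, a2 → 7, a3 → 0.
The best of these is 7.

7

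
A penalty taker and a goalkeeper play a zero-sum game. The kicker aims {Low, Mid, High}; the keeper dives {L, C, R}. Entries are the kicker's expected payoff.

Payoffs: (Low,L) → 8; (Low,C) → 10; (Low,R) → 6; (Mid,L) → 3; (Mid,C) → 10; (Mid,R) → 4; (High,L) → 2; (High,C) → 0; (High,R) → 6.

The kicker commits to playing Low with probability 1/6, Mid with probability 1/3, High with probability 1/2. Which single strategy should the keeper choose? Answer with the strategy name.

L

If the keeper plays L, the kicker's expected payoff is (1/6)·8 + (1/3)·3 + (1/2)·2 = 10/3.
If the keeper plays C, the kicker's expected payoff is (1/6)·10 + (1/3)·10 + (1/2)·0 = 5.
If the keeper plays R, the kicker's expected payoff is (1/6)·6 + (1/3)·4 + (1/2)·6 = 16/3.
The keeper minimizes the kicker's payoff; the smallest is 10/3, so the best response is L.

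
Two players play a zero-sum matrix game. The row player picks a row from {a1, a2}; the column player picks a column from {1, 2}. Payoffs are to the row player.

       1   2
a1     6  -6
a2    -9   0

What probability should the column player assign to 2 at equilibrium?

5/7

Row minima: a1 → -6, a2 → -9; maximin = -6.
Column maxima: 1 → 6, 2 → 0; minimax = 0.
-6 ≠ 0, so there is no saddle point; optimal play is mixed.
Let the row player play a1 with probability p. Expected payoff against 1: 6p + (-9)(1−p) = 15p − 9; against 2: (-6)p + 0(1−p) = −6p.
Setting these equal: 15p − 9 = −6p ⇒ 21p = 9 ⇒ p = 3/7, and the value is (15)·(3/7) − 9 = -18/7.
For the column player: with q = P(1), equating a1's and a2's payoffs gives 12q − 6 = −9q ⇒ q = 2/7.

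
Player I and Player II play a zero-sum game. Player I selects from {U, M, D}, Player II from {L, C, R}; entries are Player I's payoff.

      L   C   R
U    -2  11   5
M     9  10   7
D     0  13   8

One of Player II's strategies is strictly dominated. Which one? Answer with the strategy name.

C

L holds Player I's payoff strictly below C in every row: -2 < 11, 9 < 10, 0 < 13.
So C is strictly dominated for Player II.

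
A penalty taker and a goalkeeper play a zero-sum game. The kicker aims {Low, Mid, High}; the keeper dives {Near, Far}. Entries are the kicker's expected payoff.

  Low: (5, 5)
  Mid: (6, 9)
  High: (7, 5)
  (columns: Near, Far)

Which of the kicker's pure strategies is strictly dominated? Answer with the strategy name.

Low

Mid gives a strictly higher payoff than Low against every column: 6 > 5, 9 > 5.
So Low is strictly dominated and the kicker never plays it.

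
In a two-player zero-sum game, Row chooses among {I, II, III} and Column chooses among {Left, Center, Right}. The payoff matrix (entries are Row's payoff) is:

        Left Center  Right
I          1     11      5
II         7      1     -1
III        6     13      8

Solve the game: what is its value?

31/5

Row minima: I → 1, II → -1, III → 6; maximin = 6.
Column maxima: Left → 7, Center → 13, Right → 8; minimax = 7.
6 ≠ 7, so there is no saddle point; optimal play is mixed.
I is strictly dominated by III, so Row never plays it.
Center is strictly dominated by Right (it gives Row strictly more in every row), so Column never plays it.
On the remaining 2×2 (II, III vs Left, Right):
Let Row play II with probability p. Expected payoff against Left: 7p + 6(1−p) = p + 6; against Right: (-1)p + 8(1−p) = −9p + 8.
Setting these equal: p + 6 = −9p + 8 ⇒ 10p = 2 ⇒ p = 1/5, and the value is (1)·(1/5) + 6 = 31/5.
For Column: with q = P(Left), equating II's and III's payoffs gives 8q − 1 = −2q + 8 ⇒ q = 9/10.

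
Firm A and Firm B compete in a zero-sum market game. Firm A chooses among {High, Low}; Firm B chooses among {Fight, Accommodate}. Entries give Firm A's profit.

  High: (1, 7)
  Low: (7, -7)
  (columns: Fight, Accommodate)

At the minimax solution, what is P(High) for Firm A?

Row minima: High → 1, Low → -7; maximin = 1.
Column maxima: Fight → 7, Accommodate → 7; minimax = 7.
1 ≠ 7, so there is no saddle point; optimal play is mixed.
Let Firm A play High with probability p. Expected payoff against Fight: 1p + 7(1−p) = −6p + 7; against Accommodate: 7p + (-7)(1−p) = 14p − 7.
Setting these equal: −6p + 7 = 14p − 7 ⇒ −20p = -14 ⇒ p = 7/10, and the value is (-6)·(7/10) + 7 = 14/5.
For Firm B: with q = P(Fight), equating High's and Low's payoffs gives −6q + 7 = 14q − 7 ⇒ q = 7/10.

7/10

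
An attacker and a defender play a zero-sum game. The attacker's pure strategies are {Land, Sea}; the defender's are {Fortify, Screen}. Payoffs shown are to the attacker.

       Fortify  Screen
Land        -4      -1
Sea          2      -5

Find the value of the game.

Row minima: Land → -4, Sea → -5; maximin = -4.
Column maxima: Fortify → 2, Screen → -1; minimax = -1.
-4 ≠ -1, so there is no saddle point; optimal play is mixed.
Let the attacker play Land with probability p. Expected payoff against Fortify: (-4)p + 2(1−p) = −6p + 2; against Screen: (-1)p + (-5)(1−p) = 4p − 5.
Setting these equal: −6p + 2 = 4p − 5 ⇒ −10p = -7 ⇒ p = 7/10, and the value is (-6)·(7/10) + 2 = -11/5.
For the defender: with q = P(Fortify), equating Land's and Sea's payoffs gives −3q − 1 = 7q − 5 ⇒ q = 2/5.

-11/5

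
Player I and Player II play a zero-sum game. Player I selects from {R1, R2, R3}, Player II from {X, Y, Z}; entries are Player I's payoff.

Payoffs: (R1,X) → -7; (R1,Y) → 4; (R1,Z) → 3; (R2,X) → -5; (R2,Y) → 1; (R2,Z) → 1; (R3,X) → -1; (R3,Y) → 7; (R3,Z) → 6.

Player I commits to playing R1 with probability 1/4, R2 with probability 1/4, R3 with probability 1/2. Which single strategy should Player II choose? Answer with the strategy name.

If Player II plays X, Player I's expected payoff is (1/4)·(-7) + (1/4)·(-5) + (1/2)·(-1) = -7/2.
If Player II plays Y, Player I's expected payoff is (1/4)·4 + (1/4)·1 + (1/2)·7 = 19/4.
If Player II plays Z, Player I's expected payoff is (1/4)·3 + (1/4)·1 + (1/2)·6 = 4.
Player II minimizes Player I's payoff; the smallest is -7/2, so the best response is X.

X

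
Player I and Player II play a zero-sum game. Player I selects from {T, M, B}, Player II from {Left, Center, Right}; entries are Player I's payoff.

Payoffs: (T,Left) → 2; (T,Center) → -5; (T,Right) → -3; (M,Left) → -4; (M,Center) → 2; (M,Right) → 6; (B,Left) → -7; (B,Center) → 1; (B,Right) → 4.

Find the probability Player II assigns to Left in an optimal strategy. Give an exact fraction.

7/13

Row minima: T → -5, M → -4, B → -7; maximin = -4.
Column maxima: Left → 2, Center → 2, Right → 6; minimax = 2.
-4 ≠ 2, so there is no saddle point; optimal play is mixed.
B is strictly dominated by M, so Player I never plays it.
Right is strictly dominated by Center (it gives Player I strictly more in every row), so Player II never plays it.
On the remaining 2×2 (T, M vs Left, Center):
Let Player I play T with probability p. Expected payoff against Left: 2p + (-4)(1−p) = 6p − 4; against Center: (-5)p + 2(1−p) = −7p + 2.
Setting these equal: 6p − 4 = −7p + 2 ⇒ 13p = 6 ⇒ p = 6/13, and the value is (6)·(6/13) − 4 = -16/13.
For Player II: with q = P(Left), equating T's and M's payoffs gives 7q − 5 = −6q + 2 ⇒ q = 7/13.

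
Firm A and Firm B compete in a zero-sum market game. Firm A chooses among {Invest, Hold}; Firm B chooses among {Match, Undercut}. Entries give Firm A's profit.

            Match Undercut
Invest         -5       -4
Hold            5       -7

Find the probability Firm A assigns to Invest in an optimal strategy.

Row minima: Invest → -5, Hold → -7; maximin = -5.
Column maxima: Match → 5, Undercut → -4; minimax = -4.
-5 ≠ -4, so there is no saddle point; optimal play is mixed.
Let Firm A play Invest with probability p. Expected payoff against Match: (-5)p + 5(1−p) = −10p + 5; against Undercut: (-4)p + (-7)(1−p) = 3p − 7.
Setting these equal: −10p + 5 = 3p − 7 ⇒ −13p = -12 ⇒ p = 12/13, and the value is (-10)·(12/13) + 5 = -55/13.
For Firm B: with q = P(Match), equating Invest's and Hold's payoffs gives −q − 4 = 12q − 7 ⇒ q = 3/13.

12/13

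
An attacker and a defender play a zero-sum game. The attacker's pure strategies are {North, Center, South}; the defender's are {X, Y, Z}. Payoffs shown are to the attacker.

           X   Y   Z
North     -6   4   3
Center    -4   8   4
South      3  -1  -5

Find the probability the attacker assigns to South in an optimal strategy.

Row minima: North → -6, Center → -4, South → -5; maximin = -4.
Column maxima: X → 3, Y → 8, Z → 4; minimax = 3.
-4 ≠ 3, so there is no saddle point; optimal play is mixed.
North is strictly dominated by Center, so the attacker never plays it.
Y is strictly dominated by Z (it gives the attacker strictly more in every row), so the defender never plays it.
On the remaining 2×2 (Center, South vs X, Z):
Let the attacker play Center with probability p. Expected payoff against X: (-4)p + 3(1−p) = −7p + 3; against Z: 4p + (-5)(1−p) = 9p − 5.
Setting these equal: −7p + 3 = 9p − 5 ⇒ −16p = -8 ⇒ p = 1/2, and the value is (-7)·(1/2) + 3 = -1/2.
For the defender: with q = P(X), equating Center's and South's payoffs gives −8q + 4 = 8q − 5 ⇒ q = 9/16.

1/2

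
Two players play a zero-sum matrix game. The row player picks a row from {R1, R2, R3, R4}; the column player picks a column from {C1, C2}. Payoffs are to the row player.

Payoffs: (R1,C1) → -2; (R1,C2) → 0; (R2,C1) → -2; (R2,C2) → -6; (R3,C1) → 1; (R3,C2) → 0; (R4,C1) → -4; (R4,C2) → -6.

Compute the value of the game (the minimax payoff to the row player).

Row minima: R1 → -2, R2 → -6, R3 → 0, R4 → -6; maximin = 0.
Column maxima: C1 → 1, C2 → 0; minimax = 0.
Since maximin = minimax = 0, there is a saddle point and the value is 0.

0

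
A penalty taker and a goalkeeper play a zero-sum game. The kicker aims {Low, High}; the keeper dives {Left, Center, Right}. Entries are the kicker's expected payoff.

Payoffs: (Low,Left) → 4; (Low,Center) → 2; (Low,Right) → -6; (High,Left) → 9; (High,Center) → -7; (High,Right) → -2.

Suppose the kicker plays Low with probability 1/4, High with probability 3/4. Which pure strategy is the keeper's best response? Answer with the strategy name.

If the keeper plays Left, the kicker's expected payoff is (1/4)·4 + (3/4)·9 = 31/4.
If the keeper plays Center, the kicker's expected payoff is (1/4)·2 + (3/4)·(-7) = -19/4.
If the keeper plays Right, the kicker's expected payoff is (1/4)·(-6) + (3/4)·(-2) = -3.
The keeper minimizes the kicker's payoff; the smallest is -19/4, so the best response is Center.

Center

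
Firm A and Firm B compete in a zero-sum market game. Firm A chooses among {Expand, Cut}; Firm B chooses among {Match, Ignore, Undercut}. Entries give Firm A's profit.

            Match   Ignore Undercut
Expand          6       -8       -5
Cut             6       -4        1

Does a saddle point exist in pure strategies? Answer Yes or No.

Yes

Row minima: Expand → -8, Cut → -4; maximin = -4.
Column maxima: Match → 6, Ignore → -4, Undercut → 1; minimax = -4.
maximin = minimax = -4, so a saddle point exists.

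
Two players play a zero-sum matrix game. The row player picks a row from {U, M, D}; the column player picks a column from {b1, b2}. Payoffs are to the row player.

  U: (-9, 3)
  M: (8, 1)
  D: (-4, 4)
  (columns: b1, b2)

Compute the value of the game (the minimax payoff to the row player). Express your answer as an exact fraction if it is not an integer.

12/5

Row minima: U → -9, M → 1, D → -4; maximin = 1.
Column maxima: b1 → 8, b2 → 4; minimax = 4.
1 ≠ 4, so there is no saddle point; optimal play is mixed.
U is strictly dominated by D, so the row player never plays it.
On the remaining 2×2 (M, D vs b1, b2):
Let the row player play M with probability p. Expected payoff against b1: 8p + (-4)(1−p) = 12p − 4; against b2: 1p + 4(1−p) = −3p + 4.
Setting these equal: 12p − 4 = −3p + 4 ⇒ 15p = 8 ⇒ p = 8/15, and the value is (12)·(8/15) − 4 = 12/5.
For the column player: with q = P(b1), equating M's and D's payoffs gives 7q + 1 = −8q + 4 ⇒ q = 1/5.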